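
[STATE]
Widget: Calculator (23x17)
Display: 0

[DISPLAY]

                      0
┌───┬───┬───┬───┐      
│ 7 │ 8 │ 9 │ ÷ │      
├───┼───┼───┼───┤      
│ 4 │ 5 │ 6 │ × │      
├───┼───┼───┼───┤      
│ 1 │ 2 │ 3 │ - │      
├───┼───┼───┼───┤      
│ 0 │ . │ = │ + │      
├───┼───┼───┼───┤      
│ C │ MC│ MR│ M+│      
└───┴───┴───┴───┘      
                       
                       
                       
                       
                       


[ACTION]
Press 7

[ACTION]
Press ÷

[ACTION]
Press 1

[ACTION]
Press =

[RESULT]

                      7
┌───┬───┬───┬───┐      
│ 7 │ 8 │ 9 │ ÷ │      
├───┼───┼───┼───┤      
│ 4 │ 5 │ 6 │ × │      
├───┼───┼───┼───┤      
│ 1 │ 2 │ 3 │ - │      
├───┼───┼───┼───┤      
│ 0 │ . │ = │ + │      
├───┼───┼───┼───┤      
│ C │ MC│ MR│ M+│      
└───┴───┴───┴───┘      
                       
                       
                       
                       
                       


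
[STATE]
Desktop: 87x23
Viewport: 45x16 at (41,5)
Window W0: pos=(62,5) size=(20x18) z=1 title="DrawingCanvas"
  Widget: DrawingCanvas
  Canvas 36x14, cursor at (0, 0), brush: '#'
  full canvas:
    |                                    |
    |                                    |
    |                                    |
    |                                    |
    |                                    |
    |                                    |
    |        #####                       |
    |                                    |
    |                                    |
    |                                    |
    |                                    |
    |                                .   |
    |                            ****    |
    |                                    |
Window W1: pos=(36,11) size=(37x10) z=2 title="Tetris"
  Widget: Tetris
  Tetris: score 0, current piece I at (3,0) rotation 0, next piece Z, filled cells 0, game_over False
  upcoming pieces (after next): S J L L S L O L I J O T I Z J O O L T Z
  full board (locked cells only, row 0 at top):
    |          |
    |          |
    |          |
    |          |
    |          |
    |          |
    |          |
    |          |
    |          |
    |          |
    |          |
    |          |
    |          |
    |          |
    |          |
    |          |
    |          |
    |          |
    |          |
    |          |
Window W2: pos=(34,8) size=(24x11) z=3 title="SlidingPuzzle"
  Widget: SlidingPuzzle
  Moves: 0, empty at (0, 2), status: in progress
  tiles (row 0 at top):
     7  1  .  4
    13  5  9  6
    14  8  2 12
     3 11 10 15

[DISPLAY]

                     ┏━━━━━━━━━━━━━━━━━━┓    
                     ┃ DrawingCanvas    ┃    
                     ┠──────────────────┨    
━━━━━━━━━━━━━━━━┓    ┃+                 ┃    
ngPuzzle        ┃    ┃                  ┃    
────────────────┨    ┃                  ┃    
────┬────┬────┐ ┃━━━━━━━━━━━━━━┓        ┃    
  1 │    │  4 │ ┃              ┃        ┃    
────┼────┼────┤ ┃──────────────┨        ┃    
  5 │  9 │  6 │ ┃              ┃###     ┃    
────┼────┼────┤ ┃              ┃        ┃    
  8 │  2 │ 12 │ ┃              ┃        ┃    
────┼────┼────┤ ┃              ┃        ┃    
━━━━━━━━━━━━━━━━┛              ┃        ┃    
      │                        ┃        ┃    
━━━━━━━━━━━━━━━━━━━━━━━━━━━━━━━┛        ┃    


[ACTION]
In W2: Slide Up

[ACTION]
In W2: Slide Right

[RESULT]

                     ┏━━━━━━━━━━━━━━━━━━┓    
                     ┃ DrawingCanvas    ┃    
                     ┠──────────────────┨    
━━━━━━━━━━━━━━━━┓    ┃+                 ┃    
ngPuzzle        ┃    ┃                  ┃    
────────────────┨    ┃                  ┃    
────┬────┬────┐ ┃━━━━━━━━━━━━━━┓        ┃    
  1 │  9 │  4 │ ┃              ┃        ┃    
────┼────┼────┤ ┃──────────────┨        ┃    
    │  5 │  6 │ ┃              ┃###     ┃    
────┼────┼────┤ ┃              ┃        ┃    
  8 │  2 │ 12 │ ┃              ┃        ┃    
────┼────┼────┤ ┃              ┃        ┃    
━━━━━━━━━━━━━━━━┛              ┃        ┃    
      │                        ┃        ┃    
━━━━━━━━━━━━━━━━━━━━━━━━━━━━━━━┛        ┃    


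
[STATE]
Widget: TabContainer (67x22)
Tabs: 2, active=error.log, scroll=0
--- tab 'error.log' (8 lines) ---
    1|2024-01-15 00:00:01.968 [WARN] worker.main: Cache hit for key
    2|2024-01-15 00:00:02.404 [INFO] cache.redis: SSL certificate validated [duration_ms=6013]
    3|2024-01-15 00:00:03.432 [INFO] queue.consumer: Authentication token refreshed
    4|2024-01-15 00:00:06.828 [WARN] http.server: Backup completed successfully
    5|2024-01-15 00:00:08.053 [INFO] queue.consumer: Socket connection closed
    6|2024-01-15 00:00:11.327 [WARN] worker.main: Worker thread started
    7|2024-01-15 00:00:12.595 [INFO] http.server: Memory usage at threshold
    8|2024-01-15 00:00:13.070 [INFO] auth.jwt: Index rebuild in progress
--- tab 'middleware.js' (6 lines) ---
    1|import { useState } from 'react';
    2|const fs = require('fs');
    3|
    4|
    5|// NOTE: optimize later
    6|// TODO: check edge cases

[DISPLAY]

[error.log]│ middleware.js                                         
───────────────────────────────────────────────────────────────────
2024-01-15 00:00:01.968 [WARN] worker.main: Cache hit for key      
2024-01-15 00:00:02.404 [INFO] cache.redis: SSL certificate validat
2024-01-15 00:00:03.432 [INFO] queue.consumer: Authentication token
2024-01-15 00:00:06.828 [WARN] http.server: Backup completed succes
2024-01-15 00:00:08.053 [INFO] queue.consumer: Socket connection cl
2024-01-15 00:00:11.327 [WARN] worker.main: Worker thread started  
2024-01-15 00:00:12.595 [INFO] http.server: Memory usage at thresho
2024-01-15 00:00:13.070 [INFO] auth.jwt: Index rebuild in progress 
                                                                   
                                                                   
                                                                   
                                                                   
                                                                   
                                                                   
                                                                   
                                                                   
                                                                   
                                                                   
                                                                   
                                                                   


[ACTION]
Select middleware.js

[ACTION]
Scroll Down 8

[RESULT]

 error.log │[middleware.js]                                        
───────────────────────────────────────────────────────────────────
// TODO: check edge cases                                          
                                                                   
                                                                   
                                                                   
                                                                   
                                                                   
                                                                   
                                                                   
                                                                   
                                                                   
                                                                   
                                                                   
                                                                   
                                                                   
                                                                   
                                                                   
                                                                   
                                                                   
                                                                   
                                                                   


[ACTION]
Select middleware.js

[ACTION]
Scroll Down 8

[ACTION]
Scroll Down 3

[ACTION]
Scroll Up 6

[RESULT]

 error.log │[middleware.js]                                        
───────────────────────────────────────────────────────────────────
import { useState } from 'react';                                  
const fs = require('fs');                                          
                                                                   
                                                                   
// NOTE: optimize later                                            
// TODO: check edge cases                                          
                                                                   
                                                                   
                                                                   
                                                                   
                                                                   
                                                                   
                                                                   
                                                                   
                                                                   
                                                                   
                                                                   
                                                                   
                                                                   
                                                                   


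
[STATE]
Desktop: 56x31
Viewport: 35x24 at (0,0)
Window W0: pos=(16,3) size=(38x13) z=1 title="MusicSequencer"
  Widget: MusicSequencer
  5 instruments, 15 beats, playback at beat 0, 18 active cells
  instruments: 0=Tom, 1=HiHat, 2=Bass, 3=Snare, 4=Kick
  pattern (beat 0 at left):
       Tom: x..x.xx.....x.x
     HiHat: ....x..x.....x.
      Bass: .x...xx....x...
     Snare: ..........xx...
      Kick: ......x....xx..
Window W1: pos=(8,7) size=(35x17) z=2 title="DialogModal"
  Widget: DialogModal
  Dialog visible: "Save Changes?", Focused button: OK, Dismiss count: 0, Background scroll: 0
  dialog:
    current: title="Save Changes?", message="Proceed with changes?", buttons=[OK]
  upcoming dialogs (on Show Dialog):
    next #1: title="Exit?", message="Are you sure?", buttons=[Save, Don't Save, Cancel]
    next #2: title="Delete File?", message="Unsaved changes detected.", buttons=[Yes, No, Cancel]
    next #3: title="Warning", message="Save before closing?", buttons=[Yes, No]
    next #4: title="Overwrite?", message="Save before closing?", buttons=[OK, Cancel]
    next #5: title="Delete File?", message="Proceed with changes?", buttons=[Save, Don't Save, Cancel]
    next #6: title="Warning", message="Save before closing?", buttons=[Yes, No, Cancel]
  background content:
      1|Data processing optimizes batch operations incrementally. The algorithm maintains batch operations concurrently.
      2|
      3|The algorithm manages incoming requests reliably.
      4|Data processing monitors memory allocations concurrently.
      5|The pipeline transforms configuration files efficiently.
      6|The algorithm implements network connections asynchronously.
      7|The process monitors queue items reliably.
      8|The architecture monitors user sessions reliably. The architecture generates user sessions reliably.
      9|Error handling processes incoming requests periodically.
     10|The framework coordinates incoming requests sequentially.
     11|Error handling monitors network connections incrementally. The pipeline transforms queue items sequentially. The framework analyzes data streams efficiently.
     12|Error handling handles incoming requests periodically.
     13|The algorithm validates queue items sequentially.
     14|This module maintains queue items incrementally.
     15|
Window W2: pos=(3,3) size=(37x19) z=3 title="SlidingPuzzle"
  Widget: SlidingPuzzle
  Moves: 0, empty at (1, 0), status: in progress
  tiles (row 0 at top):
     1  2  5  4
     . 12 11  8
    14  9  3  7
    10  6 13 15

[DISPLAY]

                                   
                                   
                                   
   ┏━━━━━━━━━━━━━━━━━━━━━━━━━━━━━━━
   ┃ SlidingPuzzle                 
   ┠───────────────────────────────
   ┃┌────┬────┬────┬────┐          
   ┃│  1 │  2 │  5 │  4 │          
   ┃├────┼────┼────┼────┤          
   ┃│    │ 12 │ 11 │  8 │          
   ┃├────┼────┼────┼────┤          
   ┃│ 14 │  9 │  3 │  7 │          
   ┃├────┼────┼────┼────┤          
   ┃│ 10 │  6 │ 13 │ 15 │          
   ┃└────┴────┴────┴────┘          
   ┃Moves: 0                       
   ┃                               
   ┃                               
   ┃                               
   ┃                               
   ┃                               
   ┗━━━━━━━━━━━━━━━━━━━━━━━━━━━━━━━
        ┃The algorithm validates qu
        ┗━━━━━━━━━━━━━━━━━━━━━━━━━━


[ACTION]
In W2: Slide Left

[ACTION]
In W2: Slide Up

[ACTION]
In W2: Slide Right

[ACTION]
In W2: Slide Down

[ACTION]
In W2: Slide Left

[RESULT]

                                   
                                   
                                   
   ┏━━━━━━━━━━━━━━━━━━━━━━━━━━━━━━━
   ┃ SlidingPuzzle                 
   ┠───────────────────────────────
   ┃┌────┬────┬────┬────┐          
   ┃│  1 │  2 │  5 │  4 │          
   ┃├────┼────┼────┼────┤          
   ┃│  9 │    │ 11 │  8 │          
   ┃├────┼────┼────┼────┤          
   ┃│ 12 │ 14 │  3 │  7 │          
   ┃├────┼────┼────┼────┤          
   ┃│ 10 │  6 │ 13 │ 15 │          
   ┃└────┴────┴────┴────┘          
   ┃Moves: 5                       
   ┃                               
   ┃                               
   ┃                               
   ┃                               
   ┃                               
   ┗━━━━━━━━━━━━━━━━━━━━━━━━━━━━━━━
        ┃The algorithm validates qu
        ┗━━━━━━━━━━━━━━━━━━━━━━━━━━


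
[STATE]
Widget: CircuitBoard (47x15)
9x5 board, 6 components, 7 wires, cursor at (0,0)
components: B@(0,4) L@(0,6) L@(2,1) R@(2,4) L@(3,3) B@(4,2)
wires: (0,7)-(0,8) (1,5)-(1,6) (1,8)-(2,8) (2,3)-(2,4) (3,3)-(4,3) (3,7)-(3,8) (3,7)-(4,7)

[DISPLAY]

   0 1 2 3 4 5 6 7 8                           
0  [.]              B       L   · ─ ·          
                                               
1                       · ─ ·       ·          
                                    │          
2       L       · ─ R               ·          
                                               
3               L               · ─ ·          
                │               │              
4           B   ·               ·              
Cursor: (0,0)                                  
                                               
                                               
                                               
                                               


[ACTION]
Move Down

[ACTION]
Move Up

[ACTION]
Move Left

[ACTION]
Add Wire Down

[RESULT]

   0 1 2 3 4 5 6 7 8                           
0  [.]              B       L   · ─ ·          
    │                                          
1   ·                   · ─ ·       ·          
                                    │          
2       L       · ─ R               ·          
                                               
3               L               · ─ ·          
                │               │              
4           B   ·               ·              
Cursor: (0,0)                                  
                                               
                                               
                                               
                                               


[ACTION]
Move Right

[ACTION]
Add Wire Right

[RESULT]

   0 1 2 3 4 5 6 7 8                           
0   ·  [.]─ ·       B       L   · ─ ·          
    │                                          
1   ·                   · ─ ·       ·          
                                    │          
2       L       · ─ R               ·          
                                               
3               L               · ─ ·          
                │               │              
4           B   ·               ·              
Cursor: (0,1)                                  
                                               
                                               
                                               
                                               


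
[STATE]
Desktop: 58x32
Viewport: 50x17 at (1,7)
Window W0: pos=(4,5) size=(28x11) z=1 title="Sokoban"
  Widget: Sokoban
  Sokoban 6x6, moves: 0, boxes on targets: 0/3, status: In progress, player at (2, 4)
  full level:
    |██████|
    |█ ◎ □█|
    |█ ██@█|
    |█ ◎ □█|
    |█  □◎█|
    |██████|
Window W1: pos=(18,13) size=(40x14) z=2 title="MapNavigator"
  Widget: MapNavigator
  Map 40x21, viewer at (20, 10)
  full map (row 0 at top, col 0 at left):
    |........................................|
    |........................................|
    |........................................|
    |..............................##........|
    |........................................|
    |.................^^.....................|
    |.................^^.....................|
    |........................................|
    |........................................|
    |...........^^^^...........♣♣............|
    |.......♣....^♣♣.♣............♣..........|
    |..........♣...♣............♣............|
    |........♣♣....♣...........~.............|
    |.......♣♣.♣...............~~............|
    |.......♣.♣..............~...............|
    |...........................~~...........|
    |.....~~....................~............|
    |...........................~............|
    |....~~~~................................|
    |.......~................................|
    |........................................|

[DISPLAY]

   ┠──────────────────────────┨                   
   ┃██████                    ┃                   
   ┃█ ◎ □█                    ┃                   
   ┃█ ██@█                    ┃                   
   ┃█ ◎ □█                    ┃                   
   ┃█  □◎█                    ┃                   
   ┃██████       ┏━━━━━━━━━━━━━━━━━━━━━━━━━━━━━━━━
   ┃Moves: 0  0/3┃ MapNavigator                   
   ┗━━━━━━━━━━━━━┠────────────────────────────────
                 ┃................^^..............
                 ┃................^^..............
                 ┃................................
                 ┃................................
                 ┃..........^^^^...........♣♣.....
                 ┃......♣....^♣♣.♣...@........♣...
                 ┃.........♣...♣............♣.....
                 ┃.......♣♣....♣...........~......


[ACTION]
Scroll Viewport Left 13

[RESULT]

    ┠──────────────────────────┨                  
    ┃██████                    ┃                  
    ┃█ ◎ □█                    ┃                  
    ┃█ ██@█                    ┃                  
    ┃█ ◎ □█                    ┃                  
    ┃█  □◎█                    ┃                  
    ┃██████       ┏━━━━━━━━━━━━━━━━━━━━━━━━━━━━━━━
    ┃Moves: 0  0/3┃ MapNavigator                  
    ┗━━━━━━━━━━━━━┠───────────────────────────────
                  ┃................^^.............
                  ┃................^^.............
                  ┃...............................
                  ┃...............................
                  ┃..........^^^^...........♣♣....
                  ┃......♣....^♣♣.♣...@........♣..
                  ┃.........♣...♣............♣....
                  ┃.......♣♣....♣...........~.....


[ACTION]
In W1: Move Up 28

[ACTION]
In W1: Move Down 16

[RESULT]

    ┠──────────────────────────┨                  
    ┃██████                    ┃                  
    ┃█ ◎ □█                    ┃                  
    ┃█ ██@█                    ┃                  
    ┃█ ◎ □█                    ┃                  
    ┃█  □◎█                    ┃                  
    ┃██████       ┏━━━━━━━━━━━━━━━━━━━━━━━━━━━━━━━
    ┃Moves: 0  0/3┃ MapNavigator                  
    ┗━━━━━━━━━━━━━┠───────────────────────────────
                  ┃.........♣...♣............♣....
                  ┃.......♣♣....♣...........~.....
                  ┃......♣♣.♣...............~~....
                  ┃......♣.♣..............~.......
                  ┃..........................~~...
                  ┃....~~.............@......~....
                  ┃..........................~....
                  ┃...~~~~........................


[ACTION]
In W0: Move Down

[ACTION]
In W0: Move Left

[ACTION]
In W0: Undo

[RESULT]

    ┠──────────────────────────┨                  
    ┃██████                    ┃                  
    ┃█ ◎ □█                    ┃                  
    ┃█ ██ █                    ┃                  
    ┃█ ◎ @█                    ┃                  
    ┃█  □■█                    ┃                  
    ┃██████       ┏━━━━━━━━━━━━━━━━━━━━━━━━━━━━━━━
    ┃Moves: 1  1/3┃ MapNavigator                  
    ┗━━━━━━━━━━━━━┠───────────────────────────────
                  ┃.........♣...♣............♣....
                  ┃.......♣♣....♣...........~.....
                  ┃......♣♣.♣...............~~....
                  ┃......♣.♣..............~.......
                  ┃..........................~~...
                  ┃....~~.............@......~....
                  ┃..........................~....
                  ┃...~~~~........................


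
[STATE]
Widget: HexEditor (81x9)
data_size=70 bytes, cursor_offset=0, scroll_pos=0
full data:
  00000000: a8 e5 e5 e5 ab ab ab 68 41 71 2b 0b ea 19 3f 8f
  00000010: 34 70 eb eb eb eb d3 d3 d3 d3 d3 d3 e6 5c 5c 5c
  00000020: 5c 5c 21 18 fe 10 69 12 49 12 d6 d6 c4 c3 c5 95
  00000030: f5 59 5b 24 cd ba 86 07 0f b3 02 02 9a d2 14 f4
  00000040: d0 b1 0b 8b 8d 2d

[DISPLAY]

00000000  A8 e5 e5 e5 ab ab ab 68  41 71 2b 0b ea 19 3f 8f  |.......hAq+...?.|   
00000010  34 70 eb eb eb eb d3 d3  d3 d3 d3 d3 e6 5c 5c 5c  |4p...........\\\|   
00000020  5c 5c 21 18 fe 10 69 12  49 12 d6 d6 c4 c3 c5 95  |\\!...i.I.......|   
00000030  f5 59 5b 24 cd ba 86 07  0f b3 02 02 9a d2 14 f4  |.Y[$............|   
00000040  d0 b1 0b 8b 8d 2d                                 |.....-          |   
                                                                                 
                                                                                 
                                                                                 
                                                                                 


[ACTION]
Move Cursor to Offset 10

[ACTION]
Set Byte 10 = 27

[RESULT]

00000000  a8 e5 e5 e5 ab ab ab 68  41 71 27 0b ea 19 3f 8f  |.......hAq'...?.|   
00000010  34 70 eb eb eb eb d3 d3  d3 d3 d3 d3 e6 5c 5c 5c  |4p...........\\\|   
00000020  5c 5c 21 18 fe 10 69 12  49 12 d6 d6 c4 c3 c5 95  |\\!...i.I.......|   
00000030  f5 59 5b 24 cd ba 86 07  0f b3 02 02 9a d2 14 f4  |.Y[$............|   
00000040  d0 b1 0b 8b 8d 2d                                 |.....-          |   
                                                                                 
                                                                                 
                                                                                 
                                                                                 


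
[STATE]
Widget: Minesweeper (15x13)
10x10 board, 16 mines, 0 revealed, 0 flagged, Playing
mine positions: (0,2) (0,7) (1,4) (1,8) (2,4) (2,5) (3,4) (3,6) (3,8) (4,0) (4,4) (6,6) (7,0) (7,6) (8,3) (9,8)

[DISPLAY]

■■■■■■■■■■     
■■■■■■■■■■     
■■■■■■■■■■     
■■■■■■■■■■     
■■■■■■■■■■     
■■■■■■■■■■     
■■■■■■■■■■     
■■■■■■■■■■     
■■■■■■■■■■     
■■■■■■■■■■     
               
               
               


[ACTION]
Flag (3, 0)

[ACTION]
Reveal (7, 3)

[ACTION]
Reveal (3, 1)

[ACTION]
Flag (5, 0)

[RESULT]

■■■■■■■■■■     
■■■■■■■■■■     
■■■■■■■■■■     
⚑1■■■■■■■■     
■■■■■■■■■■     
⚑■■■■■■■■■     
■■■■■■■■■■     
■■■1■■■■■■     
■■■■■■■■■■     
■■■■■■■■■■     
               
               
               


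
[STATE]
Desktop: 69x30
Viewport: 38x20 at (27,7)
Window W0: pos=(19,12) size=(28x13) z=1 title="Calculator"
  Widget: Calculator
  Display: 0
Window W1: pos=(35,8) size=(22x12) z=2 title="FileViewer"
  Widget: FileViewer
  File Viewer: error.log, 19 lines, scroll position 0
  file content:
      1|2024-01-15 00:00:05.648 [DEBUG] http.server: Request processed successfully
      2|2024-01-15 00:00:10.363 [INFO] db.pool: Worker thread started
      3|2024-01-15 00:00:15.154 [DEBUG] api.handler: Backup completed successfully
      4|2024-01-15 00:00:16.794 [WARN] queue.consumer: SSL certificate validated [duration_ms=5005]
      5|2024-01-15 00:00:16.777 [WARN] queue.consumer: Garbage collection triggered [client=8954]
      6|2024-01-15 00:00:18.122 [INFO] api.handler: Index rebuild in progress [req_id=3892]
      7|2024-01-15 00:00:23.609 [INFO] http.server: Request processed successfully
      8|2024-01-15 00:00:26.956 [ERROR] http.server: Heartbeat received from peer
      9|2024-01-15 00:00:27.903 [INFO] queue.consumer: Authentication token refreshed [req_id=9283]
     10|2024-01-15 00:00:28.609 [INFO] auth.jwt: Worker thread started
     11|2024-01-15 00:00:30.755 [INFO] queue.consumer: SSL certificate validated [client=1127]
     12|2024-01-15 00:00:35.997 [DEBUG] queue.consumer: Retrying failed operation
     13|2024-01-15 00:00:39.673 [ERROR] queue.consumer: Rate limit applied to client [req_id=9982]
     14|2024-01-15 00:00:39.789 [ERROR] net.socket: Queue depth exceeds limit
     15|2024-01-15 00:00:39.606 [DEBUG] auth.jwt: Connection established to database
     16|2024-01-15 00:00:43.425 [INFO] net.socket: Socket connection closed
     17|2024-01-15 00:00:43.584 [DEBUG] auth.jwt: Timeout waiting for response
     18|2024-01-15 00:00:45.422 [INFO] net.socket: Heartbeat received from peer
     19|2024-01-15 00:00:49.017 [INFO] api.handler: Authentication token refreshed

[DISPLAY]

                                      
        ┏━━━━━━━━━━━━━━━━━━━━┓        
        ┃ FileViewer         ┃        
        ┠────────────────────┨        
        ┃2024-01-15 00:00:05▲┃        
━━━━━━━━┃2024-01-15 00:00:10█┃        
ator    ┃2024-01-15 00:00:15░┃        
────────┃2024-01-15 00:00:16░┃        
        ┃2024-01-15 00:00:16░┃        
─┬───┬──┃2024-01-15 00:00:18░┃        
 │ 9 │ ÷┃2024-01-15 00:00:23░┃        
─┼───┼──┃2024-01-15 00:00:26▼┃        
 │ 6 │ ×┗━━━━━━━━━━━━━━━━━━━━┛        
─┼───┼───┤         ┃                  
 │ 3 │ - │         ┃                  
─┼───┼───┤         ┃                  
 │ = │ + │         ┃                  
━━━━━━━━━━━━━━━━━━━┛                  
                                      
                                      


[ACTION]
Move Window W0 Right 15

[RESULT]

                                      
        ┏━━━━━━━━━━━━━━━━━━━━┓        
        ┃ FileViewer         ┃        
        ┠────────────────────┨        
        ┃2024-01-15 00:00:05▲┃        
       ┏┃2024-01-15 00:00:10█┃━━━━┓   
       ┃┃2024-01-15 00:00:15░┃    ┃   
       ┠┃2024-01-15 00:00:16░┃────┨   
       ┃┃2024-01-15 00:00:16░┃   0┃   
       ┃┃2024-01-15 00:00:18░┃    ┃   
       ┃┃2024-01-15 00:00:23░┃    ┃   
       ┃┃2024-01-15 00:00:26▼┃    ┃   
       ┃┗━━━━━━━━━━━━━━━━━━━━┛    ┃   
       ┃├───┼───┼───┼───┤         ┃   
       ┃│ 1 │ 2 │ 3 │ - │         ┃   
       ┃├───┼───┼───┼───┤         ┃   
       ┃│ 0 │ . │ = │ + │         ┃   
       ┗━━━━━━━━━━━━━━━━━━━━━━━━━━┛   
                                      
                                      


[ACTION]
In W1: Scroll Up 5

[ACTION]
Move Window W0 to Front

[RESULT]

                                      
        ┏━━━━━━━━━━━━━━━━━━━━┓        
        ┃ FileViewer         ┃        
        ┠────────────────────┨        
        ┃2024-01-15 00:00:05▲┃        
       ┏━━━━━━━━━━━━━━━━━━━━━━━━━━┓   
       ┃ Calculator               ┃   
       ┠──────────────────────────┨   
       ┃                         0┃   
       ┃┌───┬───┬───┬───┐         ┃   
       ┃│ 7 │ 8 │ 9 │ ÷ │         ┃   
       ┃├───┼───┼───┼───┤         ┃   
       ┃│ 4 │ 5 │ 6 │ × │         ┃   
       ┃├───┼───┼───┼───┤         ┃   
       ┃│ 1 │ 2 │ 3 │ - │         ┃   
       ┃├───┼───┼───┼───┤         ┃   
       ┃│ 0 │ . │ = │ + │         ┃   
       ┗━━━━━━━━━━━━━━━━━━━━━━━━━━┛   
                                      
                                      


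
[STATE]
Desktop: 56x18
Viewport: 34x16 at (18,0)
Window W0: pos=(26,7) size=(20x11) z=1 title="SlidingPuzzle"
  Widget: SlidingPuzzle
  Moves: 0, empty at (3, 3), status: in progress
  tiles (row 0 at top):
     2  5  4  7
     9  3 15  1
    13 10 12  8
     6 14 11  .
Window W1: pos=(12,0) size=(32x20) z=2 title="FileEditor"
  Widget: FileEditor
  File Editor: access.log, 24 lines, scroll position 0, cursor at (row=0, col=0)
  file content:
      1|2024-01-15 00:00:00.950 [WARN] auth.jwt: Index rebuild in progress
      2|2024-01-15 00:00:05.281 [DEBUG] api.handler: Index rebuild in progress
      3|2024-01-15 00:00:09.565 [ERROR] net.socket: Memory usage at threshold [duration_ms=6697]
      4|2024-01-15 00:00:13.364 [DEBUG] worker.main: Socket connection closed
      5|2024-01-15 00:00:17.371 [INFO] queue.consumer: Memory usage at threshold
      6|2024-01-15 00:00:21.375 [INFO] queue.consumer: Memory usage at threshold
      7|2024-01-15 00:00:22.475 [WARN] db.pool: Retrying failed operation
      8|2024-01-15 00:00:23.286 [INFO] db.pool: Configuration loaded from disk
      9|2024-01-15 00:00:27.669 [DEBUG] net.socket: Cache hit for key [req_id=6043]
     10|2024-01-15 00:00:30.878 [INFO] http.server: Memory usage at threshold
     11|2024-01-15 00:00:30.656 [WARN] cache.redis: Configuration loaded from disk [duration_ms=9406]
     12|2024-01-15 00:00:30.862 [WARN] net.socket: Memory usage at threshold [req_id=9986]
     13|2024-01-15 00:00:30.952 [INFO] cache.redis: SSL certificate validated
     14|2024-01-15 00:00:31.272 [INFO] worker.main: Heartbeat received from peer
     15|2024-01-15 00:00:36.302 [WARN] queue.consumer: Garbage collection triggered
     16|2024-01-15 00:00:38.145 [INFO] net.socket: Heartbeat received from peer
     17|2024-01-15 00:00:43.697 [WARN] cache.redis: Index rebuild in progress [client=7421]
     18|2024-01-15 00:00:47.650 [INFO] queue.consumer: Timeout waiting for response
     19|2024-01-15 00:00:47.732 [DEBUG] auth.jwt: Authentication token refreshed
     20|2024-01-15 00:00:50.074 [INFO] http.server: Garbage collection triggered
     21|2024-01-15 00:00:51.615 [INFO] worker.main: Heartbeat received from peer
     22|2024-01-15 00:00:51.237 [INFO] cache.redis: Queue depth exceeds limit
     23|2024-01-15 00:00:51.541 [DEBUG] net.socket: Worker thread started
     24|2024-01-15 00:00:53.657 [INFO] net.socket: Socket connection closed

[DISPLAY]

━━━━━━━━━━━━━━━━━━━━━━━━━┓        
Editor                   ┃        
─────────────────────────┨        
01-15 00:00:00.950 [WARN▲┃        
01-15 00:00:05.281 [DEBU█┃        
01-15 00:00:09.565 [ERRO░┃        
01-15 00:00:13.364 [DEBU░┃        
01-15 00:00:17.371 [INFO░┃━┓      
01-15 00:00:21.375 [INFO░┃ ┃      
01-15 00:00:22.475 [WARN░┃─┨      
01-15 00:00:23.286 [INFO░┃─┃      
01-15 00:00:27.669 [DEBU░┃ ┃      
01-15 00:00:30.878 [INFO░┃─┃      
01-15 00:00:30.656 [WARN░┃ ┃      
01-15 00:00:30.862 [WARN░┃─┃      
01-15 00:00:30.952 [INFO░┃ ┃      


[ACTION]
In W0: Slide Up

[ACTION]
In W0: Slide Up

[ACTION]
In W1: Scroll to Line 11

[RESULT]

━━━━━━━━━━━━━━━━━━━━━━━━━┓        
Editor                   ┃        
─────────────────────────┨        
01-15 00:00:27.669 [DEBU▲┃        
01-15 00:00:30.878 [INFO░┃        
01-15 00:00:30.656 [WARN░┃        
01-15 00:00:30.862 [WARN░┃        
01-15 00:00:30.952 [INFO░┃━┓      
01-15 00:00:31.272 [INFO░┃ ┃      
01-15 00:00:36.302 [WARN░┃─┨      
01-15 00:00:38.145 [INFO░┃─┃      
01-15 00:00:43.697 [WARN░┃ ┃      
01-15 00:00:47.650 [INFO░┃─┃      
01-15 00:00:47.732 [DEBU░┃ ┃      
01-15 00:00:50.074 [INFO░┃─┃      
01-15 00:00:51.615 [INFO░┃ ┃      


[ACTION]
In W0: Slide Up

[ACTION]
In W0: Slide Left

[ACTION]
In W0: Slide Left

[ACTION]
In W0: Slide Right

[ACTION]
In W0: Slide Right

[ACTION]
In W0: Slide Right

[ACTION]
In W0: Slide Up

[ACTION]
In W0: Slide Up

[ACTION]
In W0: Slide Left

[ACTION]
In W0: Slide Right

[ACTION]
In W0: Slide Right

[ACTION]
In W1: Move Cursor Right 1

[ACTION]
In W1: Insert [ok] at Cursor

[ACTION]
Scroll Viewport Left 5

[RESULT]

━━━━━━━━━━━━━━━━━━━━━━━━━━━━━━┓   
 FileEditor                   ┃   
──────────────────────────────┨   
2024-01-15 00:00:27.669 [DEBU▲┃   
2024-01-15 00:00:30.878 [INFO░┃   
2024-01-15 00:00:30.656 [WARN░┃   
2024-01-15 00:00:30.862 [WARN░┃   
2024-01-15 00:00:30.952 [INFO░┃━┓ 
2024-01-15 00:00:31.272 [INFO░┃ ┃ 
2024-01-15 00:00:36.302 [WARN░┃─┨ 
2024-01-15 00:00:38.145 [INFO░┃─┃ 
2024-01-15 00:00:43.697 [WARN░┃ ┃ 
2024-01-15 00:00:47.650 [INFO░┃─┃ 
2024-01-15 00:00:47.732 [DEBU░┃ ┃ 
2024-01-15 00:00:50.074 [INFO░┃─┃ 
2024-01-15 00:00:51.615 [INFO░┃ ┃ 


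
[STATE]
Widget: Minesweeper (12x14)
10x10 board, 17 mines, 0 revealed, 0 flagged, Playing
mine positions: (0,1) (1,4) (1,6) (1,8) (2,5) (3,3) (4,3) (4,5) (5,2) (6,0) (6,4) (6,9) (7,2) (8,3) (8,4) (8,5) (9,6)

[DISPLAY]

■■■■■■■■■■  
■■■■■■■■■■  
■■■■■■■■■■  
■■■■■■■■■■  
■■■■■■■■■■  
■■■■■■■■■■  
■■■■■■■■■■  
■■■■■■■■■■  
■■■■■■■■■■  
■■■■■■■■■■  
            
            
            
            


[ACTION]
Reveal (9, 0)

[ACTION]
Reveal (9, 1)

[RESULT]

■■■■■■■■■■  
■■■■■■■■■■  
■■■■■■■■■■  
■■■■■■■■■■  
■■■■■■■■■■  
■■■■■■■■■■  
■■■■■■■■■■  
12■■■■■■■■  
 12■■■■■■■  
  1■■■■■■■  
            
            
            
            


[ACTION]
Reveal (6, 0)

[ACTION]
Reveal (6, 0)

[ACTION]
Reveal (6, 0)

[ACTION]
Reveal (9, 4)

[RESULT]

■✹■■■■■■■■  
■■■■✹■✹■✹■  
■■■■■✹■■■■  
■■■✹■■■■■■  
■■■✹■✹■■■■  
■■✹■■■■■■■  
✹■■■✹■■■■✹  
12✹■■■■■■■  
 12✹✹✹■■■■  
  1■■■✹■■■  
            
            
            
            
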